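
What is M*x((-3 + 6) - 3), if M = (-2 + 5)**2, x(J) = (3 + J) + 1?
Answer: 36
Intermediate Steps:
x(J) = 4 + J
M = 9 (M = 3**2 = 9)
M*x((-3 + 6) - 3) = 9*(4 + ((-3 + 6) - 3)) = 9*(4 + (3 - 3)) = 9*(4 + 0) = 9*4 = 36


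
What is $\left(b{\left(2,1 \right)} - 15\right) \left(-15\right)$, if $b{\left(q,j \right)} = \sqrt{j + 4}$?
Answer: $225 - 15 \sqrt{5} \approx 191.46$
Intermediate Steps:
$b{\left(q,j \right)} = \sqrt{4 + j}$
$\left(b{\left(2,1 \right)} - 15\right) \left(-15\right) = \left(\sqrt{4 + 1} - 15\right) \left(-15\right) = \left(\sqrt{5} - 15\right) \left(-15\right) = \left(-15 + \sqrt{5}\right) \left(-15\right) = 225 - 15 \sqrt{5}$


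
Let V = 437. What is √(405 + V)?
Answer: √842 ≈ 29.017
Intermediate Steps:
√(405 + V) = √(405 + 437) = √842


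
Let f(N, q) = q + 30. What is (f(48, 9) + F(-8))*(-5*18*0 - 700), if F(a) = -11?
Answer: -19600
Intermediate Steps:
f(N, q) = 30 + q
(f(48, 9) + F(-8))*(-5*18*0 - 700) = ((30 + 9) - 11)*(-5*18*0 - 700) = (39 - 11)*(-90*0 - 700) = 28*(0 - 700) = 28*(-700) = -19600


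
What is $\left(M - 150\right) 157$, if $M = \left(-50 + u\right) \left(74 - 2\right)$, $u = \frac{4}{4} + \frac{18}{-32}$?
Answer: $- \frac{1167609}{2} \approx -5.838 \cdot 10^{5}$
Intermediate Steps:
$u = \frac{7}{16}$ ($u = 4 \cdot \frac{1}{4} + 18 \left(- \frac{1}{32}\right) = 1 - \frac{9}{16} = \frac{7}{16} \approx 0.4375$)
$M = - \frac{7137}{2}$ ($M = \left(-50 + \frac{7}{16}\right) \left(74 - 2\right) = \left(- \frac{793}{16}\right) 72 = - \frac{7137}{2} \approx -3568.5$)
$\left(M - 150\right) 157 = \left(- \frac{7137}{2} - 150\right) 157 = \left(- \frac{7437}{2}\right) 157 = - \frac{1167609}{2}$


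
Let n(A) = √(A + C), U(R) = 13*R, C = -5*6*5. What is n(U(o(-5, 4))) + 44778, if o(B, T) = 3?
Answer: 44778 + I*√111 ≈ 44778.0 + 10.536*I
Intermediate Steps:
C = -150 (C = -30*5 = -150)
n(A) = √(-150 + A) (n(A) = √(A - 150) = √(-150 + A))
n(U(o(-5, 4))) + 44778 = √(-150 + 13*3) + 44778 = √(-150 + 39) + 44778 = √(-111) + 44778 = I*√111 + 44778 = 44778 + I*√111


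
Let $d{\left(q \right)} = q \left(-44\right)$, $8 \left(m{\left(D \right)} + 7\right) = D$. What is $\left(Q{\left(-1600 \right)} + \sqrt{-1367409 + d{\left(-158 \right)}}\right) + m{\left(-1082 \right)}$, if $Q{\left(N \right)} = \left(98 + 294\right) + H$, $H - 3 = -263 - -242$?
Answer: $\frac{927}{4} + i \sqrt{1360457} \approx 231.75 + 1166.4 i$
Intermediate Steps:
$H = -18$ ($H = 3 - 21 = -18$)
$m{\left(D \right)} = -7 + \frac{D}{8}$
$d{\left(q \right)} = - 44 q$
$Q{\left(N \right)} = 374$ ($Q{\left(N \right)} = \left(98 + 294\right) - 18 = 392 - 18 = 374$)
$\left(Q{\left(-1600 \right)} + \sqrt{-1367409 + d{\left(-158 \right)}}\right) + m{\left(-1082 \right)} = \left(374 + \sqrt{-1367409 - -6952}\right) + \left(-7 + \frac{1}{8} \left(-1082\right)\right) = \left(374 + \sqrt{-1367409 + 6952}\right) - \frac{569}{4} = \left(374 + \sqrt{-1360457}\right) - \frac{569}{4} = \left(374 + i \sqrt{1360457}\right) - \frac{569}{4} = \frac{927}{4} + i \sqrt{1360457}$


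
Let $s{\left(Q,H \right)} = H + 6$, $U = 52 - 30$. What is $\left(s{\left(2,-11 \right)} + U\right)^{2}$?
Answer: $289$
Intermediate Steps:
$U = 22$ ($U = 52 - 30 = 22$)
$s{\left(Q,H \right)} = 6 + H$
$\left(s{\left(2,-11 \right)} + U\right)^{2} = \left(\left(6 - 11\right) + 22\right)^{2} = \left(-5 + 22\right)^{2} = 17^{2} = 289$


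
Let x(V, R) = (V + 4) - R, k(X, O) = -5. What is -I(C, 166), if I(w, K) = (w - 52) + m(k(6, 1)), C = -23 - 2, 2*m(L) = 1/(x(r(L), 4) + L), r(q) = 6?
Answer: 153/2 ≈ 76.500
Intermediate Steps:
x(V, R) = 4 + V - R (x(V, R) = (4 + V) - R = 4 + V - R)
m(L) = 1/(2*(6 + L)) (m(L) = 1/(2*((4 + 6 - 1*4) + L)) = 1/(2*((4 + 6 - 4) + L)) = 1/(2*(6 + L)))
C = -25
I(w, K) = -103/2 + w (I(w, K) = (w - 52) + 1/(2*(6 - 5)) = (-52 + w) + (½)/1 = (-52 + w) + (½)*1 = (-52 + w) + ½ = -103/2 + w)
-I(C, 166) = -(-103/2 - 25) = -1*(-153/2) = 153/2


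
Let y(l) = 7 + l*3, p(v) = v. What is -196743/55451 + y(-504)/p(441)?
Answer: -24316774/3493413 ≈ -6.9607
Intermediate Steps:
y(l) = 7 + 3*l
-196743/55451 + y(-504)/p(441) = -196743/55451 + (7 + 3*(-504))/441 = -196743*1/55451 + (7 - 1512)*(1/441) = -196743/55451 - 1505*1/441 = -196743/55451 - 215/63 = -24316774/3493413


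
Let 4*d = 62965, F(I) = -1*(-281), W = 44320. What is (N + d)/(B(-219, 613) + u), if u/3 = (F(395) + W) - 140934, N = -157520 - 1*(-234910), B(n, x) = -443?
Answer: -372525/1157768 ≈ -0.32176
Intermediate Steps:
N = 77390 (N = -157520 + 234910 = 77390)
F(I) = 281
d = 62965/4 (d = (1/4)*62965 = 62965/4 ≈ 15741.)
u = -288999 (u = 3*((281 + 44320) - 140934) = 3*(44601 - 140934) = 3*(-96333) = -288999)
(N + d)/(B(-219, 613) + u) = (77390 + 62965/4)/(-443 - 288999) = (372525/4)/(-289442) = (372525/4)*(-1/289442) = -372525/1157768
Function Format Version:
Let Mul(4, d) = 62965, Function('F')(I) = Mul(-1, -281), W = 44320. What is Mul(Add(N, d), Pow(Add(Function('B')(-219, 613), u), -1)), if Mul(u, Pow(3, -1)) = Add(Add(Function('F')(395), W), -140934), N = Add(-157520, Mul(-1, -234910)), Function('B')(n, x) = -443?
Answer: Rational(-372525, 1157768) ≈ -0.32176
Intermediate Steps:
N = 77390 (N = Add(-157520, 234910) = 77390)
Function('F')(I) = 281
d = Rational(62965, 4) (d = Mul(Rational(1, 4), 62965) = Rational(62965, 4) ≈ 15741.)
u = -288999 (u = Mul(3, Add(Add(281, 44320), -140934)) = Mul(3, Add(44601, -140934)) = Mul(3, -96333) = -288999)
Mul(Add(N, d), Pow(Add(Function('B')(-219, 613), u), -1)) = Mul(Add(77390, Rational(62965, 4)), Pow(Add(-443, -288999), -1)) = Mul(Rational(372525, 4), Pow(-289442, -1)) = Mul(Rational(372525, 4), Rational(-1, 289442)) = Rational(-372525, 1157768)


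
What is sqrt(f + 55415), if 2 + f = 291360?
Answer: 7*sqrt(7077) ≈ 588.87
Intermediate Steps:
f = 291358 (f = -2 + 291360 = 291358)
sqrt(f + 55415) = sqrt(291358 + 55415) = sqrt(346773) = 7*sqrt(7077)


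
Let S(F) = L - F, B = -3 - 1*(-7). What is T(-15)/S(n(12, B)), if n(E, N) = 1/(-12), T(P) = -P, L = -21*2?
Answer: -180/503 ≈ -0.35785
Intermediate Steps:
L = -42
B = 4 (B = -3 + 7 = 4)
n(E, N) = -1/12
S(F) = -42 - F
T(-15)/S(n(12, B)) = (-1*(-15))/(-42 - 1*(-1/12)) = 15/(-42 + 1/12) = 15/(-503/12) = 15*(-12/503) = -180/503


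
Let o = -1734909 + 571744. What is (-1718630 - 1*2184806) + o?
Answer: -5066601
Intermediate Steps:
o = -1163165
(-1718630 - 1*2184806) + o = (-1718630 - 1*2184806) - 1163165 = (-1718630 - 2184806) - 1163165 = -3903436 - 1163165 = -5066601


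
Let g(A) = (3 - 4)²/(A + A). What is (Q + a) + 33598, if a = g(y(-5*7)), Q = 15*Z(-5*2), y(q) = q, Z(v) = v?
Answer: 2341359/70 ≈ 33448.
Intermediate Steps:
Q = -150 (Q = 15*(-5*2) = 15*(-10) = -150)
g(A) = 1/(2*A) (g(A) = (-1)²/((2*A)) = 1*(1/(2*A)) = 1/(2*A))
a = -1/70 (a = 1/(2*((-5*7))) = (½)/(-35) = (½)*(-1/35) = -1/70 ≈ -0.014286)
(Q + a) + 33598 = (-150 - 1/70) + 33598 = -10501/70 + 33598 = 2341359/70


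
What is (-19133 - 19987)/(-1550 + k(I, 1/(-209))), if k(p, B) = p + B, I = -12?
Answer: 8176080/326459 ≈ 25.045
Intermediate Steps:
k(p, B) = B + p
(-19133 - 19987)/(-1550 + k(I, 1/(-209))) = (-19133 - 19987)/(-1550 + (1/(-209) - 12)) = -39120/(-1550 + (-1/209 - 12)) = -39120/(-1550 - 2509/209) = -39120/(-326459/209) = -39120*(-209/326459) = 8176080/326459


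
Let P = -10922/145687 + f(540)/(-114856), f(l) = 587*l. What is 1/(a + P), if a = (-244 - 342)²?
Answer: 4183256518/1436501696674505 ≈ 2.9121e-6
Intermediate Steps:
a = 343396 (a = (-586)² = 343396)
P = -11858580623/4183256518 (P = -10922/145687 + (587*540)/(-114856) = -10922*1/145687 + 316980*(-1/114856) = -10922/145687 - 79245/28714 = -11858580623/4183256518 ≈ -2.8348)
1/(a + P) = 1/(343396 - 11858580623/4183256518) = 1/(1436501696674505/4183256518) = 4183256518/1436501696674505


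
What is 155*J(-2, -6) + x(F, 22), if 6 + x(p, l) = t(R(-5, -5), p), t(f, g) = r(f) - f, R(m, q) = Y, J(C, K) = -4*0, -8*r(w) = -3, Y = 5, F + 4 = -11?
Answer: -85/8 ≈ -10.625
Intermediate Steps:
F = -15 (F = -4 - 11 = -15)
r(w) = 3/8 (r(w) = -⅛*(-3) = 3/8)
J(C, K) = 0
R(m, q) = 5
t(f, g) = 3/8 - f
x(p, l) = -85/8 (x(p, l) = -6 + (3/8 - 1*5) = -6 + (3/8 - 5) = -6 - 37/8 = -85/8)
155*J(-2, -6) + x(F, 22) = 155*0 - 85/8 = 0 - 85/8 = -85/8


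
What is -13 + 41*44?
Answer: 1791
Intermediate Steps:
-13 + 41*44 = -13 + 1804 = 1791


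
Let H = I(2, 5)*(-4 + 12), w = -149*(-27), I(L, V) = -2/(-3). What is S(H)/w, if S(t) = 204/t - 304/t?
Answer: -25/5364 ≈ -0.0046607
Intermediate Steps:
I(L, V) = 2/3 (I(L, V) = -2*(-1/3) = 2/3)
w = 4023
H = 16/3 (H = 2*(-4 + 12)/3 = (2/3)*8 = 16/3 ≈ 5.3333)
S(t) = -100/t
S(H)/w = -100/16/3/4023 = -100*3/16*(1/4023) = -75/4*1/4023 = -25/5364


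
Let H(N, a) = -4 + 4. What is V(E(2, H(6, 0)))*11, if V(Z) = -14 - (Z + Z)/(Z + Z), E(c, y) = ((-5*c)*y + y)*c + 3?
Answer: -165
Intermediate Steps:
H(N, a) = 0
E(c, y) = 3 + c*(y - 5*c*y) (E(c, y) = (-5*c*y + y)*c + 3 = (y - 5*c*y)*c + 3 = c*(y - 5*c*y) + 3 = 3 + c*(y - 5*c*y))
V(Z) = -15 (V(Z) = -14 - 2*Z/(2*Z) = -14 - 2*Z*1/(2*Z) = -14 - 1*1 = -14 - 1 = -15)
V(E(2, H(6, 0)))*11 = -15*11 = -165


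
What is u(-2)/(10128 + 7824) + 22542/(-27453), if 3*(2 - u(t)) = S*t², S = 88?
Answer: -203920115/246418128 ≈ -0.82754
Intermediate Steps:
u(t) = 2 - 88*t²/3
u(-2)/(10128 + 7824) + 22542/(-27453) = (2 - 88/3*(-2)²)/(10128 + 7824) + 22542/(-27453) = (2 - 88/3*4)/17952 + 22542*(-1/27453) = (2 - 352/3)*(1/17952) - 7514/9151 = -346/3*1/17952 - 7514/9151 = -173/26928 - 7514/9151 = -203920115/246418128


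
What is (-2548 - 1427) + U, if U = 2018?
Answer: -1957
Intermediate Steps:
(-2548 - 1427) + U = (-2548 - 1427) + 2018 = -3975 + 2018 = -1957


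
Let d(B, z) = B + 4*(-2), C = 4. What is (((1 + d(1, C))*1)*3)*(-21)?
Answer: 378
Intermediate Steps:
d(B, z) = -8 + B (d(B, z) = B - 8 = -8 + B)
(((1 + d(1, C))*1)*3)*(-21) = (((1 + (-8 + 1))*1)*3)*(-21) = (((1 - 7)*1)*3)*(-21) = (-6*1*3)*(-21) = -6*3*(-21) = -18*(-21) = 378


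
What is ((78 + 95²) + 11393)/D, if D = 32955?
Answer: 6832/10985 ≈ 0.62194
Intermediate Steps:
((78 + 95²) + 11393)/D = ((78 + 95²) + 11393)/32955 = ((78 + 9025) + 11393)*(1/32955) = (9103 + 11393)*(1/32955) = 20496*(1/32955) = 6832/10985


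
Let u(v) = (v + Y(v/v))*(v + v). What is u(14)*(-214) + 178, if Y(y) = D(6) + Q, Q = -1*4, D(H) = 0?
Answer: -59742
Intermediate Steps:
Q = -4
Y(y) = -4 (Y(y) = 0 - 4 = -4)
u(v) = 2*v*(-4 + v) (u(v) = (v - 4)*(v + v) = (-4 + v)*(2*v) = 2*v*(-4 + v))
u(14)*(-214) + 178 = (2*14*(-4 + 14))*(-214) + 178 = (2*14*10)*(-214) + 178 = 280*(-214) + 178 = -59920 + 178 = -59742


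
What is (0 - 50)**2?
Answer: 2500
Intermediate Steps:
(0 - 50)**2 = (-50)**2 = 2500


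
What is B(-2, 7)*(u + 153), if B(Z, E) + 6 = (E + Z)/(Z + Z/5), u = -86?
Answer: -6499/12 ≈ -541.58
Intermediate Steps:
B(Z, E) = -6 + 5*(E + Z)/(6*Z) (B(Z, E) = -6 + (E + Z)/(Z + Z/5) = -6 + (E + Z)/((6*Z/5)) = -6 + (E + Z)*(5/(6*Z)) = -6 + 5*(E + Z)/(6*Z))
B(-2, 7)*(u + 153) = ((⅙)*(-31*(-2) + 5*7)/(-2))*(-86 + 153) = ((⅙)*(-½)*(62 + 35))*67 = ((⅙)*(-½)*97)*67 = -97/12*67 = -6499/12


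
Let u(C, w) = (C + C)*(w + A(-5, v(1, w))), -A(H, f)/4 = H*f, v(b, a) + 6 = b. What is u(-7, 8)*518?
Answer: 667184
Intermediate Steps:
v(b, a) = -6 + b
A(H, f) = -4*H*f
u(C, w) = 2*C*(-100 + w) (u(C, w) = (C + C)*(w - 4*(-5)*(-6 + 1)) = (2*C)*(w - 4*(-5)*(-5)) = (2*C)*(w - 100) = (2*C)*(-100 + w) = 2*C*(-100 + w))
u(-7, 8)*518 = (2*(-7)*(-100 + 8))*518 = (2*(-7)*(-92))*518 = 1288*518 = 667184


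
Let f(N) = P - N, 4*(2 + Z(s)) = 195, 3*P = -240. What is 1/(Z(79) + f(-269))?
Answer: 4/943 ≈ 0.0042418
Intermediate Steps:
P = -80 (P = (⅓)*(-240) = -80)
Z(s) = 187/4 (Z(s) = -2 + (¼)*195 = -2 + 195/4 = 187/4)
f(N) = -80 - N
1/(Z(79) + f(-269)) = 1/(187/4 + (-80 - 1*(-269))) = 1/(187/4 + (-80 + 269)) = 1/(187/4 + 189) = 1/(943/4) = 4/943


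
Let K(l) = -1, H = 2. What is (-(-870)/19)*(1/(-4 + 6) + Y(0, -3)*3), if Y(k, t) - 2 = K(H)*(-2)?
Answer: 10875/19 ≈ 572.37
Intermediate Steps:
Y(k, t) = 4 (Y(k, t) = 2 - 1*(-2) = 2 + 2 = 4)
(-(-870)/19)*(1/(-4 + 6) + Y(0, -3)*3) = (-(-870)/19)*(1/(-4 + 6) + 4*3) = (-(-870)/19)*(1/2 + 12) = (-29*(-30/19))*(½ + 12) = (870/19)*(25/2) = 10875/19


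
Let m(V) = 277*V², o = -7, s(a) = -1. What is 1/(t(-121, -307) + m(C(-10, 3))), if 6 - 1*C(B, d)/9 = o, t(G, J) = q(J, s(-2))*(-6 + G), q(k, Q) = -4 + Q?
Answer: 1/3792488 ≈ 2.6368e-7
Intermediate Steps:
t(G, J) = 30 - 5*G (t(G, J) = (-4 - 1)*(-6 + G) = -5*(-6 + G) = 30 - 5*G)
C(B, d) = 117 (C(B, d) = 54 - 9*(-7) = 54 + 63 = 117)
1/(t(-121, -307) + m(C(-10, 3))) = 1/((30 - 5*(-121)) + 277*117²) = 1/((30 + 605) + 277*13689) = 1/(635 + 3791853) = 1/3792488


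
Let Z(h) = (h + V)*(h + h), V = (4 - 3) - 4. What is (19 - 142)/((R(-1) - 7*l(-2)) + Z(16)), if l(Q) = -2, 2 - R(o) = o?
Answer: -123/433 ≈ -0.28406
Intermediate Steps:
V = -3 (V = 1 - 4 = -3)
R(o) = 2 - o
Z(h) = 2*h*(-3 + h) (Z(h) = (h - 3)*(h + h) = (-3 + h)*(2*h) = 2*h*(-3 + h))
(19 - 142)/((R(-1) - 7*l(-2)) + Z(16)) = (19 - 142)/(((2 - 1*(-1)) - 7*(-2)) + 2*16*(-3 + 16)) = -123/(((2 + 1) + 14) + 2*16*13) = -123/((3 + 14) + 416) = -123/(17 + 416) = -123/433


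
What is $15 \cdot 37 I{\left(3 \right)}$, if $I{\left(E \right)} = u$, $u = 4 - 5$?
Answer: $-555$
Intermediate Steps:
$u = -1$
$I{\left(E \right)} = -1$
$15 \cdot 37 I{\left(3 \right)} = 15 \cdot 37 \left(-1\right) = 555 \left(-1\right) = -555$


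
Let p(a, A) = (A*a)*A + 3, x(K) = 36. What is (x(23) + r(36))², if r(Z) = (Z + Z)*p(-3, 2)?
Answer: 374544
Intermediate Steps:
p(a, A) = 3 + a*A² (p(a, A) = a*A² + 3 = 3 + a*A²)
r(Z) = -18*Z (r(Z) = (Z + Z)*(3 - 3*2²) = (2*Z)*(3 - 3*4) = (2*Z)*(3 - 12) = (2*Z)*(-9) = -18*Z)
(x(23) + r(36))² = (36 - 18*36)² = (36 - 648)² = (-612)² = 374544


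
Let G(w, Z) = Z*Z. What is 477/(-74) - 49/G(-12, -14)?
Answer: -991/148 ≈ -6.6959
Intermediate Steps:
G(w, Z) = Z**2
477/(-74) - 49/G(-12, -14) = 477/(-74) - 49/((-14)**2) = 477*(-1/74) - 49/196 = -477/74 - 49*1/196 = -477/74 - 1/4 = -991/148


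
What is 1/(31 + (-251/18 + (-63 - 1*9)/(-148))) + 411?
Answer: 4802379/11683 ≈ 411.06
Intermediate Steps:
1/(31 + (-251/18 + (-63 - 1*9)/(-148))) + 411 = 1/(31 + (-251*1/18 + (-63 - 9)*(-1/148))) + 411 = 1/(31 + (-251/18 - 72*(-1/148))) + 411 = 1/(31 + (-251/18 + 18/37)) + 411 = 1/(31 - 8963/666) + 411 = 1/(11683/666) + 411 = 666/11683 + 411 = 4802379/11683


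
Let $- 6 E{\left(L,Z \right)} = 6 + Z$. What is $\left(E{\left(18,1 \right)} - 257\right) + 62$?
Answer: $- \frac{1177}{6} \approx -196.17$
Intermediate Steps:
$E{\left(L,Z \right)} = -1 - \frac{Z}{6}$ ($E{\left(L,Z \right)} = - \frac{6 + Z}{6} = -1 - \frac{Z}{6}$)
$\left(E{\left(18,1 \right)} - 257\right) + 62 = \left(\left(-1 - \frac{1}{6}\right) - 257\right) + 62 = \left(- \frac{7}{6} - 257\right) + 62 = - \frac{1549}{6} + 62 = - \frac{1177}{6}$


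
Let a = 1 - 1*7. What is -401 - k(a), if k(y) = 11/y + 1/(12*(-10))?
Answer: -47899/120 ≈ -399.16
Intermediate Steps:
a = -6 (a = 1 - 7 = -6)
k(y) = -1/120 + 11/y (k(y) = 11/y + (1/12)*(-⅒) = 11/y - 1/120 = -1/120 + 11/y)
-401 - k(a) = -401 - (1320 - 1*(-6))/(120*(-6)) = -401 - (-1)*(1320 + 6)/(120*6) = -401 - (-1)*1326/(120*6) = -401 - 1*(-221/120) = -401 + 221/120 = -47899/120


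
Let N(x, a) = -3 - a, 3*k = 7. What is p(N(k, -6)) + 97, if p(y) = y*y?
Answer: 106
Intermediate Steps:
k = 7/3 (k = (⅓)*7 = 7/3 ≈ 2.3333)
p(y) = y²
p(N(k, -6)) + 97 = (-3 - 1*(-6))² + 97 = (-3 + 6)² + 97 = 3² + 97 = 9 + 97 = 106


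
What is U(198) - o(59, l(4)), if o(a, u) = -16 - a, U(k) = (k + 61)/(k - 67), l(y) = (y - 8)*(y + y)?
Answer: 10084/131 ≈ 76.977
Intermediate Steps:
l(y) = 2*y*(-8 + y) (l(y) = (-8 + y)*(2*y) = 2*y*(-8 + y))
U(k) = (61 + k)/(-67 + k)
U(198) - o(59, l(4)) = (61 + 198)/(-67 + 198) - (-16 - 1*59) = 259/131 - (-16 - 59) = (1/131)*259 - 1*(-75) = 259/131 + 75 = 10084/131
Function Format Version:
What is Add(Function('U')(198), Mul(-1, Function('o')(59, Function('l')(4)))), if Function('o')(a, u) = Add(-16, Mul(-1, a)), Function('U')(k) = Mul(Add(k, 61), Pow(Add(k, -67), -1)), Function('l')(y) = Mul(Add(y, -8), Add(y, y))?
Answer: Rational(10084, 131) ≈ 76.977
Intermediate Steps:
Function('l')(y) = Mul(2, y, Add(-8, y)) (Function('l')(y) = Mul(Add(-8, y), Mul(2, y)) = Mul(2, y, Add(-8, y)))
Function('U')(k) = Mul(Pow(Add(-67, k), -1), Add(61, k)) (Function('U')(k) = Mul(Add(61, k), Pow(Add(-67, k), -1)) = Mul(Pow(Add(-67, k), -1), Add(61, k)))
Add(Function('U')(198), Mul(-1, Function('o')(59, Function('l')(4)))) = Add(Mul(Pow(Add(-67, 198), -1), Add(61, 198)), Mul(-1, Add(-16, Mul(-1, 59)))) = Add(Mul(Pow(131, -1), 259), Mul(-1, Add(-16, -59))) = Add(Mul(Rational(1, 131), 259), Mul(-1, -75)) = Add(Rational(259, 131), 75) = Rational(10084, 131)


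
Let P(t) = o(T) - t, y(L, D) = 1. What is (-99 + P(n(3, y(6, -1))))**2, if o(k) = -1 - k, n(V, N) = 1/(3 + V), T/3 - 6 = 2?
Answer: 555025/36 ≈ 15417.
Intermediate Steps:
T = 24 (T = 18 + 3*2 = 18 + 6 = 24)
P(t) = -25 - t (P(t) = (-1 - 1*24) - t = (-1 - 24) - t = -25 - t)
(-99 + P(n(3, y(6, -1))))**2 = (-99 + (-25 - 1/(3 + 3)))**2 = (-99 + (-25 - 1/6))**2 = (-99 - 151/6)**2 = (-745/6)**2 = 555025/36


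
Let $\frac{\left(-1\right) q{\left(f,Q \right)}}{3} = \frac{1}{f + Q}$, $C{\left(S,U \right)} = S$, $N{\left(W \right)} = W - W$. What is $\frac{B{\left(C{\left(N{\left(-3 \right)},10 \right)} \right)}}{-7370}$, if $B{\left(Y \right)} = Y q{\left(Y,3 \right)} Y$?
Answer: $0$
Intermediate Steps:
$N{\left(W \right)} = 0$
$q{\left(f,Q \right)} = - \frac{3}{Q + f}$ ($q{\left(f,Q \right)} = - \frac{3}{f + Q} = - \frac{3}{Q + f}$)
$B{\left(Y \right)} = - \frac{3 Y^{2}}{3 + Y}$ ($B{\left(Y \right)} = Y \left(- \frac{3}{3 + Y}\right) Y = - \frac{3 Y}{3 + Y} Y = - \frac{3 Y^{2}}{3 + Y}$)
$\frac{B{\left(C{\left(N{\left(-3 \right)},10 \right)} \right)}}{-7370} = \frac{\left(-3\right) 0^{2} \frac{1}{3 + 0}}{-7370} = \left(-3\right) 0 \cdot \frac{1}{3} \left(- \frac{1}{7370}\right) = 0 \left(- \frac{1}{7370}\right) = 0$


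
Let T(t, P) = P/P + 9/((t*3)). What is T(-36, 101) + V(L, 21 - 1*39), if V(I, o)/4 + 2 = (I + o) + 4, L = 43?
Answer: 1307/12 ≈ 108.92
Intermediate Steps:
T(t, P) = 1 + 3/t (T(t, P) = 1 + 9/((3*t)) = 1 + 9*(1/(3*t)) = 1 + 3/t)
V(I, o) = 8 + 4*I + 4*o (V(I, o) = -8 + 4*((I + o) + 4) = -8 + 4*(4 + I + o) = -8 + (16 + 4*I + 4*o) = 8 + 4*I + 4*o)
T(-36, 101) + V(L, 21 - 1*39) = (3 - 36)/(-36) + (8 + 4*43 + 4*(21 - 1*39)) = -1/36*(-33) + (8 + 172 + 4*(21 - 39)) = 11/12 + (8 + 172 + 4*(-18)) = 11/12 + (8 + 172 - 72) = 11/12 + 108 = 1307/12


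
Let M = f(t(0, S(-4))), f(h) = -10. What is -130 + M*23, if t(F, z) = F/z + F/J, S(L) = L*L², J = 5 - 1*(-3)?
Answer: -360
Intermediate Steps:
J = 8 (J = 5 + 3 = 8)
S(L) = L³
t(F, z) = F/8 + F/z (t(F, z) = F/z + F/8 = F/8 + F/z)
M = -10
-130 + M*23 = -130 - 10*23 = -130 - 230 = -360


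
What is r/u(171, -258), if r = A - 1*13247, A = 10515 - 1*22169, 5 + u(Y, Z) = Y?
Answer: -24901/166 ≈ -150.01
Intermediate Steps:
u(Y, Z) = -5 + Y
A = -11654 (A = 10515 - 22169 = -11654)
r = -24901 (r = -11654 - 1*13247 = -11654 - 13247 = -24901)
r/u(171, -258) = -24901/(-5 + 171) = -24901/166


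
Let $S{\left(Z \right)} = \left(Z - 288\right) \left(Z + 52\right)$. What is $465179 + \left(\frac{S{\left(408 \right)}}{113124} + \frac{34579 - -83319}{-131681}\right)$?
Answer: $\frac{52495691193457}{112850617} \approx 4.6518 \cdot 10^{5}$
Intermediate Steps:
$S{\left(Z \right)} = \left(-288 + Z\right) \left(52 + Z\right)$
$465179 + \left(\frac{S{\left(408 \right)}}{113124} + \frac{34579 - -83319}{-131681}\right) = 465179 + \left(\frac{-14976 + 408^{2} - 96288}{113124} + \frac{34579 - -83319}{-131681}\right) = 465179 + \left(\left(-14976 + 166464 - 96288\right) \frac{1}{113124} + \left(34579 + 83319\right) \left(- \frac{1}{131681}\right)\right) = 465179 + \left(55200 \cdot \frac{1}{113124} + 117898 \left(- \frac{1}{131681}\right)\right) = 465179 + \left(\frac{4600}{9427} - \frac{10718}{11971}\right) = 465179 - \frac{45971986}{112850617} = \frac{52495691193457}{112850617}$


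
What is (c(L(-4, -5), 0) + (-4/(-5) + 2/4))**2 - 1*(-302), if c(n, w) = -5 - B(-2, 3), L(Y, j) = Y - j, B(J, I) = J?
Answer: 30489/100 ≈ 304.89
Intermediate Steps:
c(n, w) = -3 (c(n, w) = -5 - 1*(-2) = -5 + 2 = -3)
(c(L(-4, -5), 0) + (-4/(-5) + 2/4))**2 - 1*(-302) = (-3 + (-4/(-5) + 2/4))**2 - 1*(-302) = (-3 + (-4*(-1/5) + 2*(1/4)))**2 + 302 = (-3 + (4/5 + 1/2))**2 + 302 = (-3 + 13/10)**2 + 302 = (-17/10)**2 + 302 = 289/100 + 302 = 30489/100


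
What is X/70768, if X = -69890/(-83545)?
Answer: 6989/591231256 ≈ 1.1821e-5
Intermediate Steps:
X = 13978/16709 (X = -69890*(-1/83545) = 13978/16709 ≈ 0.83656)
X/70768 = (13978/16709)/70768 = (13978/16709)*(1/70768) = 6989/591231256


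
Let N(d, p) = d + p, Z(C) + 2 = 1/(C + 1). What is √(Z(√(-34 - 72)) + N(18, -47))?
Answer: √((-30 - 31*I*√106)/(1 + I*√106)) ≈ 0.008642 - 5.5669*I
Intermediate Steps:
Z(C) = -2 + 1/(1 + C) (Z(C) = -2 + 1/(C + 1) = -2 + 1/(1 + C))
√(Z(√(-34 - 72)) + N(18, -47)) = √((-1 - 2*√(-34 - 72))/(1 + √(-34 - 72)) + (18 - 47)) = √((-1 - 2*I*√106)/(1 + √(-106)) - 29) = √((-1 - 2*I*√106)/(1 + I*√106) - 29) = √(-29 + (-1 - 2*I*√106)/(1 + I*√106))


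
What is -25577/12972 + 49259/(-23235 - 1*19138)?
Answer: -1722761969/549662556 ≈ -3.1342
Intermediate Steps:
-25577/12972 + 49259/(-23235 - 1*19138) = -25577*1/12972 + 49259/(-23235 - 19138) = -25577/12972 + 49259/(-42373) = -25577/12972 + 49259*(-1/42373) = -25577/12972 - 49259/42373 = -1722761969/549662556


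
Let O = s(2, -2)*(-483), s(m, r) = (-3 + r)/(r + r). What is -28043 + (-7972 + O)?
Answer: -146475/4 ≈ -36619.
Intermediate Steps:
s(m, r) = (-3 + r)/(2*r) (s(m, r) = (-3 + r)/((2*r)) = (-3 + r)*(1/(2*r)) = (-3 + r)/(2*r))
O = -2415/4 (O = ((½)*(-3 - 2)/(-2))*(-483) = ((½)*(-½)*(-5))*(-483) = (5/4)*(-483) = -2415/4 ≈ -603.75)
-28043 + (-7972 + O) = -28043 + (-7972 - 2415/4) = -28043 - 34303/4 = -146475/4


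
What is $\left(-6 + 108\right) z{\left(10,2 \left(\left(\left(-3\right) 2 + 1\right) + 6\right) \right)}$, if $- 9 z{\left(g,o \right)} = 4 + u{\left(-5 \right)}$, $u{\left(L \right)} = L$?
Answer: $\frac{34}{3} \approx 11.333$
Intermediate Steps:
$z{\left(g,o \right)} = \frac{1}{9}$ ($z{\left(g,o \right)} = - \frac{4 - 5}{9} = \left(- \frac{1}{9}\right) \left(-1\right) = \frac{1}{9}$)
$\left(-6 + 108\right) z{\left(10,2 \left(\left(\left(-3\right) 2 + 1\right) + 6\right) \right)} = \left(-6 + 108\right) \frac{1}{9} = 102 \cdot \frac{1}{9} = \frac{34}{3}$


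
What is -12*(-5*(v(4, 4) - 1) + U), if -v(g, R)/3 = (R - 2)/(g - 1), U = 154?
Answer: -2028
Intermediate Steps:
v(g, R) = -3*(-2 + R)/(-1 + g) (v(g, R) = -3*(R - 2)/(g - 1) = -3*(-2 + R)/(-1 + g))
-12*(-5*(v(4, 4) - 1) + U) = -12*(-5*(3*(2 - 1*4)/(-1 + 4) - 1) + 154) = -12*(-5*(3*(2 - 4)/3 - 1) + 154) = -12*(-5*(3*(1/3)*(-2) - 1) + 154) = -12*(-5*(-2 - 1) + 154) = -12*(-5*(-3) + 154) = -12*(15 + 154) = -12*169 = -2028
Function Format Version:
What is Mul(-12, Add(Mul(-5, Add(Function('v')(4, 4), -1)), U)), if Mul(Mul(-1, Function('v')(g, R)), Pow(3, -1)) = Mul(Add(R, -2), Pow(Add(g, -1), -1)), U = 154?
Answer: -2028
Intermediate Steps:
Function('v')(g, R) = Mul(-3, Pow(Add(-1, g), -1), Add(-2, R)) (Function('v')(g, R) = Mul(-3, Mul(Add(R, -2), Pow(Add(g, -1), -1))) = Mul(-3, Mul(Add(-2, R), Pow(Add(-1, g), -1))) = Mul(-3, Mul(Pow(Add(-1, g), -1), Add(-2, R))) = Mul(-3, Pow(Add(-1, g), -1), Add(-2, R)))
Mul(-12, Add(Mul(-5, Add(Function('v')(4, 4), -1)), U)) = Mul(-12, Add(Mul(-5, Add(Mul(3, Pow(Add(-1, 4), -1), Add(2, Mul(-1, 4))), -1)), 154)) = Mul(-12, Add(Mul(-5, Add(Mul(3, Pow(3, -1), Add(2, -4)), -1)), 154)) = Mul(-12, Add(Mul(-5, Add(Mul(3, Rational(1, 3), -2), -1)), 154)) = Mul(-12, Add(Mul(-5, Add(-2, -1)), 154)) = Mul(-12, Add(Mul(-5, -3), 154)) = Mul(-12, Add(15, 154)) = Mul(-12, 169) = -2028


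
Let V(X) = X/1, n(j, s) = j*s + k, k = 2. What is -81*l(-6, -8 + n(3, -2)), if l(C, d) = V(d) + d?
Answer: 1944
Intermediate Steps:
n(j, s) = 2 + j*s (n(j, s) = j*s + 2 = 2 + j*s)
V(X) = X (V(X) = X*1 = X)
l(C, d) = 2*d (l(C, d) = d + d = 2*d)
-81*l(-6, -8 + n(3, -2)) = -162*(-8 + (2 + 3*(-2))) = -162*(-8 + (2 - 6)) = -162*(-8 - 4) = -162*(-12) = -81*(-24) = 1944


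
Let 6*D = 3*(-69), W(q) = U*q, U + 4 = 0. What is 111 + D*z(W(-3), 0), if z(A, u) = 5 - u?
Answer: -123/2 ≈ -61.500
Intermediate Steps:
U = -4 (U = -4 + 0 = -4)
W(q) = -4*q
D = -69/2 (D = (3*(-69))/6 = (⅙)*(-207) = -69/2 ≈ -34.500)
111 + D*z(W(-3), 0) = 111 - 69*(5 - 1*0)/2 = 111 - 69*(5 + 0)/2 = 111 - 69/2*5 = 111 - 345/2 = -123/2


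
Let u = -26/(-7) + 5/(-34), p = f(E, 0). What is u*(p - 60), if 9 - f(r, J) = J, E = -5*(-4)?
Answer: -2547/14 ≈ -181.93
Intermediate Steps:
E = 20
f(r, J) = 9 - J
p = 9 (p = 9 - 1*0 = 9 + 0 = 9)
u = 849/238 (u = -26*(-1/7) + 5*(-1/34) = 26/7 - 5/34 = 849/238 ≈ 3.5672)
u*(p - 60) = 849*(9 - 60)/238 = (849/238)*(-51) = -2547/14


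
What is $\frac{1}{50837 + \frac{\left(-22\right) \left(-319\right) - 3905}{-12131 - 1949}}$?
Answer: $\frac{1280}{65071077} \approx 1.9671 \cdot 10^{-5}$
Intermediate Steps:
$\frac{1}{50837 + \frac{\left(-22\right) \left(-319\right) - 3905}{-12131 - 1949}} = \frac{1}{50837 + \frac{7018 - 3905}{-14080}} = \frac{1}{50837 + 3113 \left(- \frac{1}{14080}\right)} = \frac{1}{50837 - \frac{283}{1280}} = \frac{1}{\frac{65071077}{1280}} = \frac{1280}{65071077}$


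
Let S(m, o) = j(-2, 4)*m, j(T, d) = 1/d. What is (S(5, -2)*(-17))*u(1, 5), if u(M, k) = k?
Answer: -425/4 ≈ -106.25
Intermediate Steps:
S(m, o) = m/4
(S(5, -2)*(-17))*u(1, 5) = (((¼)*5)*(-17))*5 = ((5/4)*(-17))*5 = -85/4*5 = -425/4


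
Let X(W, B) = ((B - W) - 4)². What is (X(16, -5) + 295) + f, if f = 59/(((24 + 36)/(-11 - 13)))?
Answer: 4482/5 ≈ 896.40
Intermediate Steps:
X(W, B) = (-4 + B - W)²
f = -118/5 (f = 59/((60/(-24))) = 59/((60*(-1/24))) = 59/(-5/2) = 59*(-⅖) = -118/5 ≈ -23.600)
(X(16, -5) + 295) + f = ((4 + 16 - 1*(-5))² + 295) - 118/5 = ((4 + 16 + 5)² + 295) - 118/5 = (25² + 295) - 118/5 = (625 + 295) - 118/5 = 920 - 118/5 = 4482/5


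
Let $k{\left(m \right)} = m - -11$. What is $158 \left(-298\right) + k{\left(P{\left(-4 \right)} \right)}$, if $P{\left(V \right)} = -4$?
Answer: $-47077$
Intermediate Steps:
$k{\left(m \right)} = 11 + m$ ($k{\left(m \right)} = m + 11 = 11 + m$)
$158 \left(-298\right) + k{\left(P{\left(-4 \right)} \right)} = 158 \left(-298\right) + \left(11 - 4\right) = -47084 + 7 = -47077$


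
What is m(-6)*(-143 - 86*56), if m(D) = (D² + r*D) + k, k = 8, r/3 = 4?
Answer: 138852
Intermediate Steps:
r = 12 (r = 3*4 = 12)
m(D) = 8 + D² + 12*D (m(D) = (D² + 12*D) + 8 = 8 + D² + 12*D)
m(-6)*(-143 - 86*56) = (8 + (-6)² + 12*(-6))*(-143 - 86*56) = (8 + 36 - 72)*(-143 - 4816) = -28*(-4959) = 138852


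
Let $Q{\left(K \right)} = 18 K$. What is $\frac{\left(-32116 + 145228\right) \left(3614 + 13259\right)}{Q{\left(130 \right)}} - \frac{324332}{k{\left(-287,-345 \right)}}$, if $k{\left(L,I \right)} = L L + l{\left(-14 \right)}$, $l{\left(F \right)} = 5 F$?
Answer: $\frac{4363057605254}{5349435} \approx 8.1561 \cdot 10^{5}$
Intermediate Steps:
$k{\left(L,I \right)} = -70 + L^{2}$ ($k{\left(L,I \right)} = L L + 5 \left(-14\right) = L^{2} - 70 = -70 + L^{2}$)
$\frac{\left(-32116 + 145228\right) \left(3614 + 13259\right)}{Q{\left(130 \right)}} - \frac{324332}{k{\left(-287,-345 \right)}} = \frac{\left(-32116 + 145228\right) \left(3614 + 13259\right)}{18 \cdot 130} - \frac{324332}{-70 + \left(-287\right)^{2}} = \frac{113112 \cdot 16873}{2340} - \frac{324332}{-70 + 82369} = 1908538776 \cdot \frac{1}{2340} - \frac{324332}{82299} = \frac{53014966}{65} - \frac{324332}{82299} = \frac{4363057605254}{5349435}$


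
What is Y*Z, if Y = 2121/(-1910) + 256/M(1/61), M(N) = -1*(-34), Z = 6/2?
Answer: 625269/32470 ≈ 19.257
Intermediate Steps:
Z = 3 (Z = 6*(½) = 3)
M(N) = 34
Y = 208423/32470 (Y = 2121/(-1910) + 256/34 = 2121*(-1/1910) + 256*(1/34) = -2121/1910 + 128/17 = 208423/32470 ≈ 6.4189)
Y*Z = (208423/32470)*3 = 625269/32470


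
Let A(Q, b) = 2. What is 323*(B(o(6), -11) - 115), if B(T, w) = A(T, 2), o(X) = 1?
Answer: -36499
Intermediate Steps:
B(T, w) = 2
323*(B(o(6), -11) - 115) = 323*(2 - 115) = 323*(-113) = -36499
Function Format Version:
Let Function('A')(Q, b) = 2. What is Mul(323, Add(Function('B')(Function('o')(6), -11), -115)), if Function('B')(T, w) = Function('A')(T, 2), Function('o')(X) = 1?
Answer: -36499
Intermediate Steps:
Function('B')(T, w) = 2
Mul(323, Add(Function('B')(Function('o')(6), -11), -115)) = Mul(323, Add(2, -115)) = Mul(323, -113) = -36499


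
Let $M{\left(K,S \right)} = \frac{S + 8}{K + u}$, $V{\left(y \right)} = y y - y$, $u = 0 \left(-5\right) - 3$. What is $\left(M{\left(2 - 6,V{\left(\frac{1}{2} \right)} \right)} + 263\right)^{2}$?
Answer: $\frac{53772889}{784} \approx 68588.0$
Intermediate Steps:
$u = -3$ ($u = 0 - 3 = -3$)
$V{\left(y \right)} = y^{2} - y$
$M{\left(K,S \right)} = \frac{8 + S}{-3 + K}$ ($M{\left(K,S \right)} = \frac{S + 8}{K - 3} = \frac{8 + S}{-3 + K}$)
$\left(M{\left(2 - 6,V{\left(\frac{1}{2} \right)} \right)} + 263\right)^{2} = \left(\frac{8 + \frac{-1 + \frac{1}{2}}{2}}{-3 + \left(2 - 6\right)} + 263\right)^{2} = \left(\frac{8 + \frac{-1 + \frac{1}{2}}{2}}{-3 - 4} + 263\right)^{2} = \left(\frac{8 + \frac{1}{2} \left(- \frac{1}{2}\right)}{-7} + 263\right)^{2} = \left(- \frac{8 - \frac{1}{4}}{7} + 263\right)^{2} = \left(\left(- \frac{1}{7}\right) \frac{31}{4} + 263\right)^{2} = \left(- \frac{31}{28} + 263\right)^{2} = \left(\frac{7333}{28}\right)^{2} = \frac{53772889}{784}$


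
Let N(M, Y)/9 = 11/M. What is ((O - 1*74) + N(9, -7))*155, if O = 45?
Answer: -2790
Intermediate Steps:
N(M, Y) = 99/M (N(M, Y) = 9*(11/M) = 99/M)
((O - 1*74) + N(9, -7))*155 = ((45 - 1*74) + 99/9)*155 = ((45 - 74) + 99*(⅑))*155 = (-29 + 11)*155 = -18*155 = -2790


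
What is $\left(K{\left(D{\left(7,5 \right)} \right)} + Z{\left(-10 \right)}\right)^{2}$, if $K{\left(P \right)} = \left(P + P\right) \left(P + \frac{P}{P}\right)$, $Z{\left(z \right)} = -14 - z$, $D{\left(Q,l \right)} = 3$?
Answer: $400$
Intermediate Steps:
$K{\left(P \right)} = 2 P \left(1 + P\right)$ ($K{\left(P \right)} = 2 P \left(P + 1\right) = 2 P \left(1 + P\right)$)
$\left(K{\left(D{\left(7,5 \right)} \right)} + Z{\left(-10 \right)}\right)^{2} = \left(2 \cdot 3 \left(1 + 3\right) - 4\right)^{2} = \left(2 \cdot 3 \cdot 4 + \left(-14 + 10\right)\right)^{2} = \left(24 - 4\right)^{2} = 20^{2} = 400$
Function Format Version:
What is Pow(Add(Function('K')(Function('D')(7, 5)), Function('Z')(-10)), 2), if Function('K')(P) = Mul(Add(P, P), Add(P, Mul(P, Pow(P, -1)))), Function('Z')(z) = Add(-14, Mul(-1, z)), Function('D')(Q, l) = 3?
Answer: 400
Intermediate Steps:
Function('K')(P) = Mul(2, P, Add(1, P)) (Function('K')(P) = Mul(Mul(2, P), Add(P, 1)) = Mul(Mul(2, P), Add(1, P)) = Mul(2, P, Add(1, P)))
Pow(Add(Function('K')(Function('D')(7, 5)), Function('Z')(-10)), 2) = Pow(Add(Mul(2, 3, Add(1, 3)), Add(-14, Mul(-1, -10))), 2) = Pow(Add(Mul(2, 3, 4), Add(-14, 10)), 2) = Pow(Add(24, -4), 2) = Pow(20, 2) = 400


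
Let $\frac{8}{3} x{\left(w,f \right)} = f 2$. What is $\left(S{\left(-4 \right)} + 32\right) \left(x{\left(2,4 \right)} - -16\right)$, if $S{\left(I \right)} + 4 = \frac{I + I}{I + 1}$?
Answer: $\frac{1748}{3} \approx 582.67$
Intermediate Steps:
$x{\left(w,f \right)} = \frac{3 f}{4}$ ($x{\left(w,f \right)} = \frac{3 f 2}{8} = \frac{3 \cdot 2 f}{8} = \frac{3 f}{4}$)
$S{\left(I \right)} = -4 + \frac{2 I}{1 + I}$ ($S{\left(I \right)} = -4 + \frac{I + I}{I + 1} = -4 + \frac{2 I}{1 + I}$)
$\left(S{\left(-4 \right)} + 32\right) \left(x{\left(2,4 \right)} - -16\right) = \left(\frac{2 \left(-2 - -4\right)}{1 - 4} + 32\right) \left(\frac{3}{4} \cdot 4 - -16\right) = \left(\frac{2 \left(-2 + 4\right)}{-3} + 32\right) \left(3 + 16\right) = \left(2 \left(- \frac{1}{3}\right) 2 + 32\right) 19 = \left(- \frac{4}{3} + 32\right) 19 = \frac{92}{3} \cdot 19 = \frac{1748}{3}$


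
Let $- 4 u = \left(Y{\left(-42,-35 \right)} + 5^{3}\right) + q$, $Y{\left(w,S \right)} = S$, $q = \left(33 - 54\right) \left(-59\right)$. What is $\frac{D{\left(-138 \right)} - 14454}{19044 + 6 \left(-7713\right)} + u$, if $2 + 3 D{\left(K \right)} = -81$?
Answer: $- \frac{54204089}{163404} \approx -331.72$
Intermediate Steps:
$D{\left(K \right)} = - \frac{83}{3}$ ($D{\left(K \right)} = - \frac{2}{3} + \frac{1}{3} \left(-81\right) = - \frac{2}{3} - 27 = - \frac{83}{3}$)
$q = 1239$ ($q = \left(-21\right) \left(-59\right) = 1239$)
$u = - \frac{1329}{4}$ ($u = - \frac{\left(-35 + 5^{3}\right) + 1239}{4} = - \frac{\left(-35 + 125\right) + 1239}{4} = - \frac{90 + 1239}{4} = \left(- \frac{1}{4}\right) 1329 = - \frac{1329}{4} \approx -332.25$)
$\frac{D{\left(-138 \right)} - 14454}{19044 + 6 \left(-7713\right)} + u = \frac{- \frac{83}{3} - 14454}{19044 + 6 \left(-7713\right)} - \frac{1329}{4} = - \frac{43445}{3 \left(19044 - 46278\right)} - \frac{1329}{4} = - \frac{43445}{3 \left(-27234\right)} - \frac{1329}{4} = \left(- \frac{43445}{3}\right) \left(- \frac{1}{27234}\right) - \frac{1329}{4} = \frac{43445}{81702} - \frac{1329}{4} = - \frac{54204089}{163404}$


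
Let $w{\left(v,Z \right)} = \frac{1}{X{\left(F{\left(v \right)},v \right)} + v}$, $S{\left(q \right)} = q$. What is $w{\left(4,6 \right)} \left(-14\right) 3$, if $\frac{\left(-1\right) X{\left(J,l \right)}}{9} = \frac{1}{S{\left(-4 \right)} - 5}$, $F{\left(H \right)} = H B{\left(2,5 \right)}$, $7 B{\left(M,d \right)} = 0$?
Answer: $- \frac{42}{5} \approx -8.4$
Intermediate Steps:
$B{\left(M,d \right)} = 0$ ($B{\left(M,d \right)} = \frac{1}{7} \cdot 0 = 0$)
$F{\left(H \right)} = 0$ ($F{\left(H \right)} = H 0 = 0$)
$X{\left(J,l \right)} = 1$ ($X{\left(J,l \right)} = - \frac{9}{-4 - 5} = - \frac{9}{-9} = \left(-9\right) \left(- \frac{1}{9}\right) = 1$)
$w{\left(v,Z \right)} = \frac{1}{1 + v}$
$w{\left(4,6 \right)} \left(-14\right) 3 = \frac{1}{1 + 4} \left(-14\right) 3 = \frac{1}{5} \left(-14\right) 3 = \left(- \frac{14}{5}\right) 3 = - \frac{42}{5}$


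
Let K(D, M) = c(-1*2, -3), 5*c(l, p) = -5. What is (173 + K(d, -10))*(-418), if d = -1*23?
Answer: -71896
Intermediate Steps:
c(l, p) = -1 (c(l, p) = (⅕)*(-5) = -1)
d = -23
K(D, M) = -1
(173 + K(d, -10))*(-418) = (173 - 1)*(-418) = 172*(-418) = -71896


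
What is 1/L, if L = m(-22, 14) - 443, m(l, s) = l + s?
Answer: -1/451 ≈ -0.0022173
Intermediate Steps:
L = -451 (L = (-22 + 14) - 443 = -8 - 443 = -451)
1/L = 1/(-451) = -1/451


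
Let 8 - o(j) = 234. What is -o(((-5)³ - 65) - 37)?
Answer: 226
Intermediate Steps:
o(j) = -226 (o(j) = 8 - 1*234 = 8 - 234 = -226)
-o(((-5)³ - 65) - 37) = -1*(-226) = 226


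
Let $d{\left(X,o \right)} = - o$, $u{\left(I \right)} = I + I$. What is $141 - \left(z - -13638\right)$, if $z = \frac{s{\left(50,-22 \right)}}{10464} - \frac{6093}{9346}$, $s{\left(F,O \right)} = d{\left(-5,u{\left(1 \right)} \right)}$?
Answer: $- \frac{329974044631}{24449136} \approx -13496.0$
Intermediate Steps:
$u{\left(I \right)} = 2 I$
$s{\left(F,O \right)} = -2$ ($s{\left(F,O \right)} = - 2 \cdot 1 = \left(-1\right) 2 = -2$)
$z = - \frac{15943961}{24449136}$ ($z = - \frac{2}{10464} - \frac{6093}{9346} = \left(-2\right) \frac{1}{10464} - \frac{6093}{9346} = - \frac{1}{5232} - \frac{6093}{9346} = - \frac{15943961}{24449136} \approx -0.65213$)
$141 - \left(z - -13638\right) = 141 - \left(- \frac{15943961}{24449136} - -13638\right) = 141 - \left(- \frac{15943961}{24449136} + 13638\right) = 141 - \frac{333421372807}{24449136} = - \frac{329974044631}{24449136}$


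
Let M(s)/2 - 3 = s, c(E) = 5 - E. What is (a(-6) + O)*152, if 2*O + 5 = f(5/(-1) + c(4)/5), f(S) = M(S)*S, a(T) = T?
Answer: 532/25 ≈ 21.280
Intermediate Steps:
M(s) = 6 + 2*s
f(S) = S*(6 + 2*S) (f(S) = (6 + 2*S)*S = S*(6 + 2*S))
O = 307/50 (O = -5/2 + (2*(5/(-1) + (5 - 1*4)/5)*(3 + (5/(-1) + (5 - 1*4)/5)))/2 = -5/2 + (2*(5*(-1) + (5 - 4)*(1/5))*(3 + (5*(-1) + (5 - 4)*(1/5))))/2 = -5/2 + (2*(-5 + 1*(1/5))*(3 + (-5 + 1*(1/5))))/2 = -5/2 + (2*(-5 + 1/5)*(3 + (-5 + 1/5)))/2 = -5/2 + (2*(-24/5)*(3 - 24/5))/2 = -5/2 + (2*(-24/5)*(-9/5))/2 = -5/2 + (1/2)*(432/25) = -5/2 + 216/25 = 307/50 ≈ 6.1400)
(a(-6) + O)*152 = (-6 + 307/50)*152 = (7/50)*152 = 532/25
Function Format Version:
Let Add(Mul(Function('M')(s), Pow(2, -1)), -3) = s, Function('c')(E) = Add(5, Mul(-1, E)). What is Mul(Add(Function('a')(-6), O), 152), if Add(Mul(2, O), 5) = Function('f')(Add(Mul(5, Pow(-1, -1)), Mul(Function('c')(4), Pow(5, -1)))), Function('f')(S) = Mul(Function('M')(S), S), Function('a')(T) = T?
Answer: Rational(532, 25) ≈ 21.280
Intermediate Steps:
Function('M')(s) = Add(6, Mul(2, s))
Function('f')(S) = Mul(S, Add(6, Mul(2, S))) (Function('f')(S) = Mul(Add(6, Mul(2, S)), S) = Mul(S, Add(6, Mul(2, S))))
O = Rational(307, 50) (O = Add(Rational(-5, 2), Mul(Rational(1, 2), Mul(2, Add(Mul(5, Pow(-1, -1)), Mul(Add(5, Mul(-1, 4)), Pow(5, -1))), Add(3, Add(Mul(5, Pow(-1, -1)), Mul(Add(5, Mul(-1, 4)), Pow(5, -1))))))) = Add(Rational(-5, 2), Mul(Rational(1, 2), Mul(2, Add(Mul(5, -1), Mul(Add(5, -4), Rational(1, 5))), Add(3, Add(Mul(5, -1), Mul(Add(5, -4), Rational(1, 5))))))) = Add(Rational(-5, 2), Mul(Rational(1, 2), Mul(2, Add(-5, Mul(1, Rational(1, 5))), Add(3, Add(-5, Mul(1, Rational(1, 5))))))) = Add(Rational(-5, 2), Mul(Rational(1, 2), Mul(2, Add(-5, Rational(1, 5)), Add(3, Add(-5, Rational(1, 5)))))) = Add(Rational(-5, 2), Mul(Rational(1, 2), Mul(2, Rational(-24, 5), Add(3, Rational(-24, 5))))) = Add(Rational(-5, 2), Mul(Rational(1, 2), Mul(2, Rational(-24, 5), Rational(-9, 5)))) = Add(Rational(-5, 2), Mul(Rational(1, 2), Rational(432, 25))) = Add(Rational(-5, 2), Rational(216, 25)) = Rational(307, 50) ≈ 6.1400)
Mul(Add(Function('a')(-6), O), 152) = Mul(Add(-6, Rational(307, 50)), 152) = Mul(Rational(7, 50), 152) = Rational(532, 25)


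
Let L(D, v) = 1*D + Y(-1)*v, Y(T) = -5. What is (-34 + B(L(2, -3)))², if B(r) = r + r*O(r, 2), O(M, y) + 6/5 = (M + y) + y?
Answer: 2553604/25 ≈ 1.0214e+5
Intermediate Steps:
O(M, y) = -6/5 + M + 2*y (O(M, y) = -6/5 + ((M + y) + y) = -6/5 + (M + 2*y) = -6/5 + M + 2*y)
L(D, v) = D - 5*v (L(D, v) = 1*D - 5*v = D - 5*v)
B(r) = r + r*(14/5 + r) (B(r) = r + r*(-6/5 + r + 2*2) = r + r*(-6/5 + r + 4) = r + r*(14/5 + r))
(-34 + B(L(2, -3)))² = (-34 + (2 - 5*(-3))*(19 + 5*(2 - 5*(-3)))/5)² = (-34 + (2 + 15)*(19 + 5*(2 + 15))/5)² = (-34 + (⅕)*17*(19 + 5*17))² = (-34 + (⅕)*17*(19 + 85))² = (-34 + (⅕)*17*104)² = (-34 + 1768/5)² = (1598/5)² = 2553604/25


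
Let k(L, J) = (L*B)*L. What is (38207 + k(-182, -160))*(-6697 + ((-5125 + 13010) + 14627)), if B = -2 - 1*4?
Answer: -2538892655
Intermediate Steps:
B = -6 (B = -2 - 4 = -6)
k(L, J) = -6*L**2 (k(L, J) = (L*(-6))*L = (-6*L)*L = -6*L**2)
(38207 + k(-182, -160))*(-6697 + ((-5125 + 13010) + 14627)) = (38207 - 6*(-182)**2)*(-6697 + ((-5125 + 13010) + 14627)) = (38207 - 6*33124)*(-6697 + (7885 + 14627)) = (38207 - 198744)*(-6697 + 22512) = -160537*15815 = -2538892655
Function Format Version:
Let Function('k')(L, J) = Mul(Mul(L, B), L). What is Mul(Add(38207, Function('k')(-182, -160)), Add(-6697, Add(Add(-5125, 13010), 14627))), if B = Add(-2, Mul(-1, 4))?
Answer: -2538892655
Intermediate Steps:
B = -6 (B = Add(-2, -4) = -6)
Function('k')(L, J) = Mul(-6, Pow(L, 2)) (Function('k')(L, J) = Mul(Mul(L, -6), L) = Mul(Mul(-6, L), L) = Mul(-6, Pow(L, 2)))
Mul(Add(38207, Function('k')(-182, -160)), Add(-6697, Add(Add(-5125, 13010), 14627))) = Mul(Add(38207, Mul(-6, Pow(-182, 2))), Add(-6697, Add(Add(-5125, 13010), 14627))) = Mul(Add(38207, Mul(-6, 33124)), Add(-6697, Add(7885, 14627))) = Mul(Add(38207, -198744), Add(-6697, 22512)) = Mul(-160537, 15815) = -2538892655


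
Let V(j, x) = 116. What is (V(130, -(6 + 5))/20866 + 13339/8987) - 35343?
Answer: -3313668448220/93761371 ≈ -35342.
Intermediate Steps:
(V(130, -(6 + 5))/20866 + 13339/8987) - 35343 = (116/20866 + 13339/8987) - 35343 = (116*(1/20866) + 13339*(1/8987)) - 35343 = (58/10433 + 13339/8987) - 35343 = 139687033/93761371 - 35343 = -3313668448220/93761371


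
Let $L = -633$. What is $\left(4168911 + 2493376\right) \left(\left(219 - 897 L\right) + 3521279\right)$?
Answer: $27244083566813$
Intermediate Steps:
$\left(4168911 + 2493376\right) \left(\left(219 - 897 L\right) + 3521279\right) = \left(4168911 + 2493376\right) \left(\left(219 - -567801\right) + 3521279\right) = 6662287 \left(\left(219 + 567801\right) + 3521279\right) = 6662287 \left(568020 + 3521279\right) = 6662287 \cdot 4089299 = 27244083566813$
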